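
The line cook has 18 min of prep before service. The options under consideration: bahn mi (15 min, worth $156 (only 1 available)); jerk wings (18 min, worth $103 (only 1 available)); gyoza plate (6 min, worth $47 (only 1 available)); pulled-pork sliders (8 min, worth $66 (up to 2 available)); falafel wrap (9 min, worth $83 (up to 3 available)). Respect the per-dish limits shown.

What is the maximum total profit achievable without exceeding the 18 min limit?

Ranking by ratio (profit/min): bahn mi 10.40, falafel wrap 9.22, pulled-pork sliders 8.25, gyoza plate 7.83.
Greedy by ratio would take bahn mi: 15 min used, total 156.
Replace bahn mi with 2×falafel wrap: the trade gains 10 net, giving 166 at 18 min.
Every other selection either busts 18 min or exceeds an availability limit or fails to beat 166.

166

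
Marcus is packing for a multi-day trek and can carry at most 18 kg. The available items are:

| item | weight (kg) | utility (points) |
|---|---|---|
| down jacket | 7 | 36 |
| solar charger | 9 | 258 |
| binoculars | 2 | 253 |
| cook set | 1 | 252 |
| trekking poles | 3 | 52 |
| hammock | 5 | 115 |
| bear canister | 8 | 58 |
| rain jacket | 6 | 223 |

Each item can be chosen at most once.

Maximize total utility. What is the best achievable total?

986

Solar charger + binoculars + cook set + rain jacket uses 18 of the 18 kg and totals 986.
Runner-up binoculars + cook set + trekking poles + hammock + rain jacket tops out at 895.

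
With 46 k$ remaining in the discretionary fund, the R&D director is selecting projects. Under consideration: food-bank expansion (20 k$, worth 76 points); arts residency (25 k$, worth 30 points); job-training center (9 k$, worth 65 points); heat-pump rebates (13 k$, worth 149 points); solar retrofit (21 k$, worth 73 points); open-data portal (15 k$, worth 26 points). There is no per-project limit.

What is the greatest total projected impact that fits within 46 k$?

Best packing: 3×heat-pump rebates — 39 k$, 447 total.

447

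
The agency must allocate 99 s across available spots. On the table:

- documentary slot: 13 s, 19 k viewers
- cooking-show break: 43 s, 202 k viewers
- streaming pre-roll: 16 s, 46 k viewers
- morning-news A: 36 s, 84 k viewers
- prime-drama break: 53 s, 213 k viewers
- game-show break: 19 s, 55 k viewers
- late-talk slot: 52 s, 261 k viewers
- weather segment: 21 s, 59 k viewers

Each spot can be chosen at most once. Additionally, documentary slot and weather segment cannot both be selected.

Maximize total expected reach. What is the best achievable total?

463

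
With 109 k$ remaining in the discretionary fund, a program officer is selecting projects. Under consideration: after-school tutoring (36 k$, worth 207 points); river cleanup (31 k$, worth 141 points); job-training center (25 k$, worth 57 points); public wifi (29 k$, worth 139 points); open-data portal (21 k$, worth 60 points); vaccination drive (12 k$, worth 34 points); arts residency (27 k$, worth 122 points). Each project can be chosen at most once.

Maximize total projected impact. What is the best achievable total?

Taking after-school tutoring + river cleanup + public wifi + vaccination drive: 108 k$ used, 521 in projected impact.
Next best is after-school tutoring + river cleanup + vaccination drive + arts residency at 504 (106 k$) — short by 17.

521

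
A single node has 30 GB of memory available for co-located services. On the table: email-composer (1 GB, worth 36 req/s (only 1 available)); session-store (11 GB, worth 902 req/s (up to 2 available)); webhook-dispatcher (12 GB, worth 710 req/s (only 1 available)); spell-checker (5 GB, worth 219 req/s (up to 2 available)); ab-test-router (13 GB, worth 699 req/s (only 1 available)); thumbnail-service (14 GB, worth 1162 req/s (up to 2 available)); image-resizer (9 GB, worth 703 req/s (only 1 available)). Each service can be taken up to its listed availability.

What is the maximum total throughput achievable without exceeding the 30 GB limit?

The ratio ordering already packs tightly: email-composer + 2×thumbnail-service, 29 GB, 2360.
That's the maximum — no swap from here does better than 2360.

2360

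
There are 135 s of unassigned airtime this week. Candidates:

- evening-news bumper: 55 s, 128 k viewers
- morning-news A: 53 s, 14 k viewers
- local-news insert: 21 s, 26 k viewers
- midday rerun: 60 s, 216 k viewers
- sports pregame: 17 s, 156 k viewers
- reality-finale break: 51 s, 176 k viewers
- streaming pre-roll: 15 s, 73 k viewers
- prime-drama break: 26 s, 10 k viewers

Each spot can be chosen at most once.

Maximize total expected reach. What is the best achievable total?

548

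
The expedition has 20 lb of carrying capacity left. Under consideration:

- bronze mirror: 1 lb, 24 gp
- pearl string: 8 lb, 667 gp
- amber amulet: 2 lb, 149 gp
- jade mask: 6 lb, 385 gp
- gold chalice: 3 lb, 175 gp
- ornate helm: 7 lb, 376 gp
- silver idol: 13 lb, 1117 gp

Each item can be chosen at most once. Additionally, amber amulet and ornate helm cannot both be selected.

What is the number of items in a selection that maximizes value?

The maximum value within 20 lb is 1526.
bronze mirror + jade mask + silver idol hits 1526 at 20 lb.
All optima have 3 items.

3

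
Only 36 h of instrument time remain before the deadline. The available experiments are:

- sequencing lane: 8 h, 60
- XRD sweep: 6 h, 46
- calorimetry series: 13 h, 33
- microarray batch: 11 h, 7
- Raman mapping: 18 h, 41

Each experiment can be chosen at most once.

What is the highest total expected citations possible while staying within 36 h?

A density-first pass picks sequencing lane + XRD sweep + calorimetry series — 139 at 27 h.
Dropping calorimetry series frees 13 h; slotting in Raman mapping (18 h) lifts the total to 147 at 32 h.

147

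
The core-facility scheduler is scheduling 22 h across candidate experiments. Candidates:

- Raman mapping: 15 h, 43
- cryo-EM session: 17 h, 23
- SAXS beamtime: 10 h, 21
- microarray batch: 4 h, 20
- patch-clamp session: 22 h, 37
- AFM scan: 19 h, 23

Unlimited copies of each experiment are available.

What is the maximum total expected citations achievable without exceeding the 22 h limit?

100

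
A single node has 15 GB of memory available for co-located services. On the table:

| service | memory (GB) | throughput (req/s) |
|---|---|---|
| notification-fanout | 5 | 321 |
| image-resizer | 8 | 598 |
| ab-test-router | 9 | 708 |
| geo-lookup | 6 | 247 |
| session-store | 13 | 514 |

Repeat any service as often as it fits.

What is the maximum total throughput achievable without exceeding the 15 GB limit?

1029

Taking notification-fanout + ab-test-router: 14 GB used, 1029 in throughput.
Every other selection either busts 15 GB or fails to beat 1029.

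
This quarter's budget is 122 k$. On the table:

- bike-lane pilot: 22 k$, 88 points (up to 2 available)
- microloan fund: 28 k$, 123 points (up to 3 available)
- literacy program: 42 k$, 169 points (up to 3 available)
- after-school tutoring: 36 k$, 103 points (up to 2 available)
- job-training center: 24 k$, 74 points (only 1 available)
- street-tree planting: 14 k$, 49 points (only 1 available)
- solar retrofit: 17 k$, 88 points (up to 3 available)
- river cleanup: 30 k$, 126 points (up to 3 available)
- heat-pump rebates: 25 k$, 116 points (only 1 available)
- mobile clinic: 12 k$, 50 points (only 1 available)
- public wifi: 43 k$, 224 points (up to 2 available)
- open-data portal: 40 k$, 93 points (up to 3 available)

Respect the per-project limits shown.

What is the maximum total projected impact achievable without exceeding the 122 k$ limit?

2×solar retrofit + 2×public wifi uses 120 of the 122 k$ and totals 624.

624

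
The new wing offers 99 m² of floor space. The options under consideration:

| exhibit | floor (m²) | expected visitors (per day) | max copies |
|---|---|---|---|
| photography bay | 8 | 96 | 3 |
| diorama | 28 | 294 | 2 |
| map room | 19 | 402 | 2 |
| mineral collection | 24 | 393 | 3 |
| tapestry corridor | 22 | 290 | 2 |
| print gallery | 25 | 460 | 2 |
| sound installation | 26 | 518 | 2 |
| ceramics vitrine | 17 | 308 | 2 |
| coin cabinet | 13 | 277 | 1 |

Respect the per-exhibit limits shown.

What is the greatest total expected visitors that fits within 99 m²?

1938

Greedy by ratio would take 2×map room + sound installation + ceramics vitrine + coin cabinet: 94 m² used, total 1907.
Dropping coin cabinet frees 13 m²; slotting in ceramics vitrine (17 m²) lifts the total to 1938 at 98 m².
That's the maximum — no swap from here does better than 1938.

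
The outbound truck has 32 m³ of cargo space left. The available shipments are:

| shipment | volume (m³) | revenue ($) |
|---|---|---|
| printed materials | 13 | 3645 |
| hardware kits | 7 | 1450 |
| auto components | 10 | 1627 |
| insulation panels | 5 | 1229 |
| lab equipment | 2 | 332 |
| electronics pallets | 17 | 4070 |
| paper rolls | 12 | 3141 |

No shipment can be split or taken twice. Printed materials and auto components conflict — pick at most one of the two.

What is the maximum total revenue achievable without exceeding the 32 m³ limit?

8347

Printed materials + insulation panels + lab equipment + paper rolls uses 32 of the 32 m³ and totals 8347.
That's the maximum — no feasible swap from here does better than 8347.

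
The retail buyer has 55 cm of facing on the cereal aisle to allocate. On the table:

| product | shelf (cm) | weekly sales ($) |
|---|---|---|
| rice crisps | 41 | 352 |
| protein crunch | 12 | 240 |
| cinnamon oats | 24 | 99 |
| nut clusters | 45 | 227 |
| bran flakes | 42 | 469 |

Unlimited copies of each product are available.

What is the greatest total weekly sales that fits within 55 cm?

960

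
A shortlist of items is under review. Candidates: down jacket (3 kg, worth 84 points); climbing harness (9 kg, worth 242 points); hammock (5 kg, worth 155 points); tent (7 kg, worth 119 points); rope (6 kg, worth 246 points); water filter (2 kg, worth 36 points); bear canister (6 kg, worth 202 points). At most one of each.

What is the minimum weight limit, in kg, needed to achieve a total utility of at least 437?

12

Need the lightest bundle worth ≥ 437.
rope + bear canister: 448 utility at 12 kg.
Below 12 kg the best achievable stays under 437.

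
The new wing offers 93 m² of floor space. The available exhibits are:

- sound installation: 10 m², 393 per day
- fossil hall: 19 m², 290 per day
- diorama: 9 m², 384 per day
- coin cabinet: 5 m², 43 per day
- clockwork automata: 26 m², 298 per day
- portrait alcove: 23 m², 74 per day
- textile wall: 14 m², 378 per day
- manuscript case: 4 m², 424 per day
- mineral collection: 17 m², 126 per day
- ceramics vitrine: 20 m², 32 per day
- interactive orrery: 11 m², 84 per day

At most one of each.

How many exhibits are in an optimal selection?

7

Best achievable expected visitors is 2251.
sound installation + fossil hall + diorama + clockwork automata + textile wall + manuscript case + interactive orrery hits 2251 at 93 m².
All optima have 7 exhibits.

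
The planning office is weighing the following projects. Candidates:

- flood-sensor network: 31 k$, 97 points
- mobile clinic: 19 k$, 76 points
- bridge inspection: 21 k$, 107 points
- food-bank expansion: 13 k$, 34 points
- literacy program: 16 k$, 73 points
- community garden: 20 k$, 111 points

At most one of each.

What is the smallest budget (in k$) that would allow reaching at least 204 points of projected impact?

41

Minimise k$ subject to total projected impact ≥ 204.
bridge inspection + community garden: 218 projected impact at 41 k$.
Below 41 k$ the best achievable stays under 204.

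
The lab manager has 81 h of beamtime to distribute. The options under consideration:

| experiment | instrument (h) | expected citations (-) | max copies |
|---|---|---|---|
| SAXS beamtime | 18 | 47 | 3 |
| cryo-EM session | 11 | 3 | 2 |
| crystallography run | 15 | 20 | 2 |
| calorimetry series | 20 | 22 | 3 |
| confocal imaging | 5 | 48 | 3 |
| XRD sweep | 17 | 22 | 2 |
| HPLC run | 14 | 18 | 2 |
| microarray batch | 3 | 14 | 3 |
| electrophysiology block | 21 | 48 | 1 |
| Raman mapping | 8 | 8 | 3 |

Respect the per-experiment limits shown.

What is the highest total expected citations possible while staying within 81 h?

Taking the top-ratio experiments first gives 3×SAXS beamtime + 3×confocal imaging + 3×microarray batch for 327 (78 h).
Dropping SAXS beamtime frees 18 h; slotting in electrophysiology block (21 h) lifts the total to 328 at 81 h.
No other feasible combination exceeds 328.

328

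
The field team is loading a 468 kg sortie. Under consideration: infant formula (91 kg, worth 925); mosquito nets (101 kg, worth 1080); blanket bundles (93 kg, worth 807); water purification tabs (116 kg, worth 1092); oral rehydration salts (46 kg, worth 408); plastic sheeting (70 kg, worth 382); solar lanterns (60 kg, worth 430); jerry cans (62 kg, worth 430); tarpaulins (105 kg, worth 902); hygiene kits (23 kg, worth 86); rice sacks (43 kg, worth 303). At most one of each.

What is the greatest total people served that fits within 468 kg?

4407

A density-first pass picks infant formula + mosquito nets + blanket bundles + water purification tabs + oral rehydration salts — 4312 at 447 kg.
Dropping blanket bundles frees 93 kg; slotting in tarpaulins (105 kg) lifts the total to 4407 at 459 kg.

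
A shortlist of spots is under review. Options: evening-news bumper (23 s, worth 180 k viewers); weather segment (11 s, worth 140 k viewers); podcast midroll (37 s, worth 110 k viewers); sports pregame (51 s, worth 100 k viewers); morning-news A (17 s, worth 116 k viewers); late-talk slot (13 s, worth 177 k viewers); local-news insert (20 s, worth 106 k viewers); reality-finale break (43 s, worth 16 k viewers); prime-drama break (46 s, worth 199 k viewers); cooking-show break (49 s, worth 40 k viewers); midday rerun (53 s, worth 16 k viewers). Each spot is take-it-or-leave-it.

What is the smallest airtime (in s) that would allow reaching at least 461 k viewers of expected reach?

Need the lightest bundle worth ≥ 461.
Taking evening-news bumper + weather segment + late-talk slot gives 497 (≥ 461) for 47 s.
No combination under 47 s hits 461.

47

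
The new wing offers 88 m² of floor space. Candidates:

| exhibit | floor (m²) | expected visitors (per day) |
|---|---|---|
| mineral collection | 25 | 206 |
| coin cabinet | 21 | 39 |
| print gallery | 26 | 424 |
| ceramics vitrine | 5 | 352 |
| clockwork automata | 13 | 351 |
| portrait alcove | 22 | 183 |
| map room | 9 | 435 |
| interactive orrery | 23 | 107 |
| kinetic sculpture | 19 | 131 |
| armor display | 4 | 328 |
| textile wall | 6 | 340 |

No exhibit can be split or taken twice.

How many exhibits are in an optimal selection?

The maximum expected visitors within 88 m² is 2436.
mineral collection + print gallery + ceramics vitrine + clockwork automata + map room + armor display + textile wall hits 2436 at 88 m².
Every optimal selection uses 7 exhibits.

7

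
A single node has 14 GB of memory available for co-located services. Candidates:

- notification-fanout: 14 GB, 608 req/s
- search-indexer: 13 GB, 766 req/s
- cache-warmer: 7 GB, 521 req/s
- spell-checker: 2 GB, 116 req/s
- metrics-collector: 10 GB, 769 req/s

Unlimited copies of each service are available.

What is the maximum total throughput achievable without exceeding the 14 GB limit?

1042

A density-first pass picks 2×spell-checker + metrics-collector — 1001 at 14 GB.
The 14 GB tied up in 2×spell-checker and metrics-collector is better spent on 2×cache-warmer — total rises to 1042 (14 GB).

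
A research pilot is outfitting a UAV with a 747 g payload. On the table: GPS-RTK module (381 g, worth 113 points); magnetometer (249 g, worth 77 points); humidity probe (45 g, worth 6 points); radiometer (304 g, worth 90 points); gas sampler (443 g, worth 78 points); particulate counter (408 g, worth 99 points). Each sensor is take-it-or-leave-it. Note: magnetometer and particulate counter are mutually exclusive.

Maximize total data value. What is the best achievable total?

209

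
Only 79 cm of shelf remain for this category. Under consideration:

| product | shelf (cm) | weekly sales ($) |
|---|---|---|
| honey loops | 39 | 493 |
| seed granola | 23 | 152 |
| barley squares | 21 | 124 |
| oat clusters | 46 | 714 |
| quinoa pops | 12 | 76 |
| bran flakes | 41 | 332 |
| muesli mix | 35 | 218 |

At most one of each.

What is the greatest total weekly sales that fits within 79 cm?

914

Filling by ratio: seed granola + oat clusters for 866, with 10 cm left unused.
Replace seed granola with barley squares + quinoa pops: the trade gains 48 net, giving 914 at 79 cm.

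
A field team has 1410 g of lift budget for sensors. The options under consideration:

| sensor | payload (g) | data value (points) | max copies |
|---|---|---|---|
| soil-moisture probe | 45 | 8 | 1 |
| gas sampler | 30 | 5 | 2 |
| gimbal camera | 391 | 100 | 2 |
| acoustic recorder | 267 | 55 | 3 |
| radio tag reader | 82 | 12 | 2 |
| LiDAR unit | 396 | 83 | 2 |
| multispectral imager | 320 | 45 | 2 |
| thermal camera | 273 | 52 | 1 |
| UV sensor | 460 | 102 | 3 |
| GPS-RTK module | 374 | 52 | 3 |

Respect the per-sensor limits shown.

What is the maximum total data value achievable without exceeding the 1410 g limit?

327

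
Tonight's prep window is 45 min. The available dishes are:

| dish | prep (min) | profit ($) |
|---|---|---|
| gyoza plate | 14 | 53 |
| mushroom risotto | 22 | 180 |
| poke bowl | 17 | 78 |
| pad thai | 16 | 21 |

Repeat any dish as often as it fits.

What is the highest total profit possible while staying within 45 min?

360

Density check — mushroom risotto 8.18, poke bowl 4.59, gyoza plate 3.79, pad thai 1.31 are the best per min.
Taking 2×mushroom risotto: 44 min used, 360 in profit.
No other feasible combination exceeds 360.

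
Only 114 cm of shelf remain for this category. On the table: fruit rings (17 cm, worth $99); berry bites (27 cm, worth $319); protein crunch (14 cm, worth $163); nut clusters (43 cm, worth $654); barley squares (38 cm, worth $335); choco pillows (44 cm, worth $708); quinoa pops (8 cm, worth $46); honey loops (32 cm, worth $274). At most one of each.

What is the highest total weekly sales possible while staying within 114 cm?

1681

Taking berry bites + nut clusters + choco pillows: 114 cm used, 1681 in weekly sales.
Nothing else within 114 cm beats 1681.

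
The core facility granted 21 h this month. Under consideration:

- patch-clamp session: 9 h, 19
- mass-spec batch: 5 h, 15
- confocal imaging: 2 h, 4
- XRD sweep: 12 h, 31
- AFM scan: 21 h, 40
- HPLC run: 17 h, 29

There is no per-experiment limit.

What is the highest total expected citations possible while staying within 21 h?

60

By expected citations per h: mass-spec batch 3.00, XRD sweep 2.58, patch-clamp session 2.11 lead.
Best packing: 4×mass-spec batch — 20 h, 60 total.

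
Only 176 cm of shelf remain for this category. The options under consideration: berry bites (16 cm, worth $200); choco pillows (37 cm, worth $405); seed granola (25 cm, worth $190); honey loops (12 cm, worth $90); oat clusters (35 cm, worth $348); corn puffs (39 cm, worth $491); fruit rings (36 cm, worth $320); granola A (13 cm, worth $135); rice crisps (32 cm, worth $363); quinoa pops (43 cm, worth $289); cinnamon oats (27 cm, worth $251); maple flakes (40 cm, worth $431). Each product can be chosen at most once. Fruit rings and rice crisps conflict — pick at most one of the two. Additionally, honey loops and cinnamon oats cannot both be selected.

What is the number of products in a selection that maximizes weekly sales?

6

Best achievable weekly sales is 1980.
berry bites + choco pillows + honey loops + corn puffs + rice crisps + maple flakes hits 1980 at 176 cm.
Every optimal selection uses 6 products.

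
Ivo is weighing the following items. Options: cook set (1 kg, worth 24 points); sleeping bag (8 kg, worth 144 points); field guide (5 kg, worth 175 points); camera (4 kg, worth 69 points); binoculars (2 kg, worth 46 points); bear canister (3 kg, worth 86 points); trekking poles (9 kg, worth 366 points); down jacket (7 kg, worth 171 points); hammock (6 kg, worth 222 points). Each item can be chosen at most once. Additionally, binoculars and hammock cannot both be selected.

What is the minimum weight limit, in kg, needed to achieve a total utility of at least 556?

15

Need the lightest bundle worth ≥ 556.
cook set + field guide + trekking poles reaches 565 using 15 kg.
No combination under 15 kg hits 556.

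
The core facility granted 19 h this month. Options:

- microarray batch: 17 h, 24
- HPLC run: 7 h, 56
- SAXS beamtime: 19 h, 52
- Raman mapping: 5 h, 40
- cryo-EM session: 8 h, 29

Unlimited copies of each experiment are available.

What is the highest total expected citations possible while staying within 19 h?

152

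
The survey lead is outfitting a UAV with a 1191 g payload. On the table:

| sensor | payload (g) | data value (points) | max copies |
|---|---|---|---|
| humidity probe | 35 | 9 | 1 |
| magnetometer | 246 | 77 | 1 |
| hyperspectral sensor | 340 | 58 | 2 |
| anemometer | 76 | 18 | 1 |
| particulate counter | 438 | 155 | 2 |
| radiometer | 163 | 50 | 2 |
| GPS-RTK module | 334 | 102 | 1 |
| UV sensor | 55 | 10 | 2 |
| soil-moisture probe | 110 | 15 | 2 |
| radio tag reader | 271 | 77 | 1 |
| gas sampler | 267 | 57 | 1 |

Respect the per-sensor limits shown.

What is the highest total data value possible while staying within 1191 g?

The ratio heuristic lands on humidity probe + magnetometer + 2×particulate counter (396) but leaves 34 g idle.
Dropping humidity probe frees 35 g; slotting in UV sensor (55 g) lifts the total to 397 at 1177 g.
Nothing else within 1191 g beats 397.

397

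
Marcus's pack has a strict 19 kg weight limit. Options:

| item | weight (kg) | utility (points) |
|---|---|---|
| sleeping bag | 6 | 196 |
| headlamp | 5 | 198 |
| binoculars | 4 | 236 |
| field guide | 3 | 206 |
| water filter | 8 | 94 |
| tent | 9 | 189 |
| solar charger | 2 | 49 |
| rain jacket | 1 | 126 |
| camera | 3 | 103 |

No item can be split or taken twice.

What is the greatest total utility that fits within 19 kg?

The ratio heuristic lands on headlamp + binoculars + field guide + solar charger + rain jacket + camera (918) but leaves 1 kg idle.
Dropping solar charger and camera frees 5 kg; slotting in sleeping bag (6 kg) lifts the total to 962 at 19 kg.
That's the maximum — no swap from here does better than 962.

962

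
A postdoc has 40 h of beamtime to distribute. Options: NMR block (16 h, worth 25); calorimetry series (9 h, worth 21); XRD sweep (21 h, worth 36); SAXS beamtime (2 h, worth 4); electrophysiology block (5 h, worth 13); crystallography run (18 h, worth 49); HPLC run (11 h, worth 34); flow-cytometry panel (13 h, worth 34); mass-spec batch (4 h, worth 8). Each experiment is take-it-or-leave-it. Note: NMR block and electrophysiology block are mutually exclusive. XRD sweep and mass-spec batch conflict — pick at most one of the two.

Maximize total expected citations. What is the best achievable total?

Density check — HPLC run 3.09, crystallography run 2.72, flow-cytometry panel 2.62 are the best per h.
Taking calorimetry series + SAXS beamtime + crystallography run + HPLC run: 40 h used, 108 in expected citations.
SAXS beamtime + electrophysiology block + crystallography run + HPLC run + mass-spec batch matches that 108 at 40 h; no feasible combination exceeds it.

108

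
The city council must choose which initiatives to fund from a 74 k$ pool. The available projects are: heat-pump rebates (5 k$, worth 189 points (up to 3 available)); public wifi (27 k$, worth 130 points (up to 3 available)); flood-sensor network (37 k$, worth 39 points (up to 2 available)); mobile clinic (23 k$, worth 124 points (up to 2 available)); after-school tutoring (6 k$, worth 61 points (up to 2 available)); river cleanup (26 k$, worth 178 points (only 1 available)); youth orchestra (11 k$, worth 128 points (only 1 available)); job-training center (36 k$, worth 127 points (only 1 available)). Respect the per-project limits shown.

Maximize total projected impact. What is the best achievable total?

995

3×heat-pump rebates + 2×after-school tutoring + river cleanup + youth orchestra uses 64 of the 74 k$ and totals 995.
Nothing else within 74 k$ beats 995.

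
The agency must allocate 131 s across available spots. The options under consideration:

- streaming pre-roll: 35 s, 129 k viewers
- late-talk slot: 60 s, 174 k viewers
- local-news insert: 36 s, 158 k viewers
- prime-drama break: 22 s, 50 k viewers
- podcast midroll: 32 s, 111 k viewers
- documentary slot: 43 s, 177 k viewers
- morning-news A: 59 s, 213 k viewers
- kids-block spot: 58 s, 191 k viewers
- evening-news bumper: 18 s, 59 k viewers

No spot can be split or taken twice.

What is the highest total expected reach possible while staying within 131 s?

505

Filling by ratio: streaming pre-roll + local-news insert + documentary slot for 464, with 17 s left unused.
The 35 s tied up in streaming pre-roll is better spent on podcast midroll + evening-news bumper — total rises to 505 (129 s).
Runner-up streaming pre-roll + local-news insert + morning-news A tops out at 500.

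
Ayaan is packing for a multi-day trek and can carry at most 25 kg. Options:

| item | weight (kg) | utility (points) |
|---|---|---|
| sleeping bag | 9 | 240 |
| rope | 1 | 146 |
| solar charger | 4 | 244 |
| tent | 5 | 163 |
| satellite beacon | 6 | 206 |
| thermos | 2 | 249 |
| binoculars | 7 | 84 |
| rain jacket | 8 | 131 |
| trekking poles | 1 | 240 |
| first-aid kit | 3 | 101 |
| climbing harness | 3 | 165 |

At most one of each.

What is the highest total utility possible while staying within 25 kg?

1514

By utility per kg: trekking poles 240.00, rope 146.00, thermos 124.50, solar charger 61.00 lead.
Best packing: rope + solar charger + tent + satellite beacon + thermos + trekking poles + first-aid kit + climbing harness — 25 kg, 1514 total.
That's the maximum — no swap from here does better than 1514.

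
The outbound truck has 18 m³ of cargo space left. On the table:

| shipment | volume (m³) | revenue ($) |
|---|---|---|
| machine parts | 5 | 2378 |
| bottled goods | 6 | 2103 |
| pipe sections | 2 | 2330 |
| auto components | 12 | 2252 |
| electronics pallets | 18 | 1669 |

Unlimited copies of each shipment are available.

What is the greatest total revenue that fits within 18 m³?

20970

The ratio ordering already packs tightly: 9×pipe sections, 18 m³, 20970.
No other feasible combination exceeds 20970.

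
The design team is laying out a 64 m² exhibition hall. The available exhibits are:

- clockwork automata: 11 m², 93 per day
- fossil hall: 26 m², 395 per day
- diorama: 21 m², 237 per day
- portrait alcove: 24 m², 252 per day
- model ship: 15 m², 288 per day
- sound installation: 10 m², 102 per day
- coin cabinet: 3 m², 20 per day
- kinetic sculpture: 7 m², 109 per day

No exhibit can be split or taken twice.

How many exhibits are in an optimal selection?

3

Best achievable expected visitors is 920.
For example fossil hall + diorama + model ship achieves it, using 62 m².
Every optimal selection uses 3 exhibits.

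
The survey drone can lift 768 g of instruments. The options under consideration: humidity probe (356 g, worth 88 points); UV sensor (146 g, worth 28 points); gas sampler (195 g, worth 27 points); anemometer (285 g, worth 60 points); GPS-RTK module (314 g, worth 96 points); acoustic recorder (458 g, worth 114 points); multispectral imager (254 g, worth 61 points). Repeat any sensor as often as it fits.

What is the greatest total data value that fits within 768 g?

The ratio ordering already packs tightly: 2×GPS-RTK module, 628 g, 192.
Every other selection either busts 768 g or fails to beat 192.

192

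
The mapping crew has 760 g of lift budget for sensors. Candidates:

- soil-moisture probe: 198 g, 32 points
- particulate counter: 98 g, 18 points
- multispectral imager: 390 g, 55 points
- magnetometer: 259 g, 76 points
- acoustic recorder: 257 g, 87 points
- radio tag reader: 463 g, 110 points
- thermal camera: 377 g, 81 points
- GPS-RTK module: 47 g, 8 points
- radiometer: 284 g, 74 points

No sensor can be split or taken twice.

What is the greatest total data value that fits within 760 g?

197

Ranking by ratio (data value/g): acoustic recorder 0.34, magnetometer 0.29, radiometer 0.26.
A density-first pass picks particulate counter + magnetometer + acoustic recorder + GPS-RTK module — 189 at 661 g.
Dropping particulate counter and magnetometer and GPS-RTK module frees 404 g; slotting in radio tag reader (463 g) lifts the total to 197 at 720 g.
Every other selection either busts 760 g or fails to beat 197.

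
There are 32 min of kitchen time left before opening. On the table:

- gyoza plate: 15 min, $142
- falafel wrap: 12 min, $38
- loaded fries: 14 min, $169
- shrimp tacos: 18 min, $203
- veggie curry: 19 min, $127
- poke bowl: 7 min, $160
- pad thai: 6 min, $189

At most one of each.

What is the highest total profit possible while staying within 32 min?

552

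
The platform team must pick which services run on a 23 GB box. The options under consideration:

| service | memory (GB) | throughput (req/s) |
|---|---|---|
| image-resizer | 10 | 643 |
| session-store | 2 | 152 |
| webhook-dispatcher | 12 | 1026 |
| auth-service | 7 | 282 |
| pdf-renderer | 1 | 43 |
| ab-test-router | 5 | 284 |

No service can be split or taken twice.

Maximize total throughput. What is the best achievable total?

Taking the top-ratio services first gives session-store + webhook-dispatcher + pdf-renderer + ab-test-router for 1505 (20 GB).
Dropping session-store and ab-test-router frees 7 GB; slotting in image-resizer (10 GB) lifts the total to 1712 at 23 GB.
An exhaustive check of the 64 subsets confirms 1712.

1712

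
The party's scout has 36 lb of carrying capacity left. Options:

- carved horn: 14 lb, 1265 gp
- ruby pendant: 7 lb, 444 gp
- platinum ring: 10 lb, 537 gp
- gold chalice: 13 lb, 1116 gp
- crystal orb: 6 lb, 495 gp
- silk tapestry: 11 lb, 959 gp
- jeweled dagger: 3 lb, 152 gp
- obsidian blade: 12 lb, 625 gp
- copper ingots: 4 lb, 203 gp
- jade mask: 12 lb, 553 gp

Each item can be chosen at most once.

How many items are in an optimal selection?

4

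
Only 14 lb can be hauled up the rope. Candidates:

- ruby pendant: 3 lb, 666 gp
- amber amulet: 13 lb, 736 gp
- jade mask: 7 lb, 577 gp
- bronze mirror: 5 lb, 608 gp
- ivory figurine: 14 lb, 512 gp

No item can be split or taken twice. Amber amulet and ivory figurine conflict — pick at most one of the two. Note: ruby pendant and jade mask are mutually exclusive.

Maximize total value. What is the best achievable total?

1274

By value per lb: ruby pendant 222.00, bronze mirror 121.60, jade mask 82.43, amber amulet 56.62 lead.
The ratio ordering already packs tightly: ruby pendant + bronze mirror, 8 lb, 1274.
The spare 6 lb is too small for any remaining item, and no feasible exchange beats 1274.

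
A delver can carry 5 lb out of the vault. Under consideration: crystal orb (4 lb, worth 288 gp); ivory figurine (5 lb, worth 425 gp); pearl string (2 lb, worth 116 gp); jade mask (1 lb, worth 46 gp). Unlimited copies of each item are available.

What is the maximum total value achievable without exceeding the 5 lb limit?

425

Ranking by ratio (value/lb): ivory figurine 85.00, crystal orb 72.00, pearl string 58.00.
Taking ivory figurine: 5 lb used, 425 in value.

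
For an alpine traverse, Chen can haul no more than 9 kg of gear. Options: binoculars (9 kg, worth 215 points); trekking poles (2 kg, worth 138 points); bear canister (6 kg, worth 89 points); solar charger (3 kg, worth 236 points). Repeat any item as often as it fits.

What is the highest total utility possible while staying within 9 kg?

708

3×solar charger uses 9 of the 9 kg and totals 708.
Every other selection either busts 9 kg or fails to beat 708.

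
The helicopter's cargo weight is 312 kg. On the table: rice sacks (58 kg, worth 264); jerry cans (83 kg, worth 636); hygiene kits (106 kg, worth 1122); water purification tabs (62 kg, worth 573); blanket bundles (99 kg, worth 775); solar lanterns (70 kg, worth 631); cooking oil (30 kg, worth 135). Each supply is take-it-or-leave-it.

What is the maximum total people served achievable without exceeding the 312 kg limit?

2663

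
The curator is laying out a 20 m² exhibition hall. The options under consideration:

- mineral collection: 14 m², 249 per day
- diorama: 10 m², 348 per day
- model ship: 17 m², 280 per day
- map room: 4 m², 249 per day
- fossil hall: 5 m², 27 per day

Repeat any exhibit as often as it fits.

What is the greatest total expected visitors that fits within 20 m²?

Best packing: 5×map room — 20 m², 1245 total.
Nothing else within 20 m² beats 1245.

1245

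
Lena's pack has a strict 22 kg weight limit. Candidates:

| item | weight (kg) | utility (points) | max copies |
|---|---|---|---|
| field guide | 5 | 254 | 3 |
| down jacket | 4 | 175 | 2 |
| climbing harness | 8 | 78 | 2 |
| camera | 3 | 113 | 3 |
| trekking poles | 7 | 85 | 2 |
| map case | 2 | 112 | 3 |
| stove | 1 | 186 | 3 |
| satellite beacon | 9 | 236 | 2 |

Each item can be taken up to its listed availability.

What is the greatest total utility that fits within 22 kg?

Taking the top-ratio items first gives 2×field guide + camera + 3×map case + 3×stove for 1515 (22 kg).
Replace camera and map case with field guide: the trade gains 29 net, giving 1544 at 22 kg.

1544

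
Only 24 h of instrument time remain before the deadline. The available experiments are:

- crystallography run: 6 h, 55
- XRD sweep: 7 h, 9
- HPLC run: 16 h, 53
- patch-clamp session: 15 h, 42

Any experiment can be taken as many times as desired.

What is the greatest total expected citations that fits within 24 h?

By expected citations per h: crystallography run 9.17, HPLC run 3.31, patch-clamp session 2.80 lead.
Taking 4×crystallography run: 24 h used, 220 in expected citations.
Nothing else within 24 h beats 220.

220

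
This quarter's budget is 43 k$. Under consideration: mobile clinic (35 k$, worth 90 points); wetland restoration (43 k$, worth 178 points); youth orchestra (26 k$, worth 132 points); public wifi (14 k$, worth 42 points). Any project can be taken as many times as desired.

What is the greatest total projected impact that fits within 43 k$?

The ratio heuristic lands on youth orchestra + public wifi (174) but leaves 3 k$ idle.
The 40 k$ tied up in youth orchestra and public wifi is better spent on wetland restoration — total rises to 178 (43 k$).
No other feasible combination exceeds 178.

178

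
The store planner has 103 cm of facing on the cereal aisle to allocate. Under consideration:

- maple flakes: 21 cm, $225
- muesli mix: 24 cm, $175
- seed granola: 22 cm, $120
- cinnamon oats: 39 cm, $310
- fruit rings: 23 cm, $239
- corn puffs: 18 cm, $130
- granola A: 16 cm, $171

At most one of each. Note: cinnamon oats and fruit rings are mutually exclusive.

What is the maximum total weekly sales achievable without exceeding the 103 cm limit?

940

Taking maple flakes + muesli mix + fruit rings + corn puffs + granola A: 102 cm used, 940 in weekly sales.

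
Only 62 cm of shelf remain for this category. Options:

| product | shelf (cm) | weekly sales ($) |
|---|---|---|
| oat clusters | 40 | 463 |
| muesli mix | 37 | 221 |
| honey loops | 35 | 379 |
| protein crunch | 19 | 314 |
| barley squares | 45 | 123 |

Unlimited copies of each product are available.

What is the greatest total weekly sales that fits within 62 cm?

942

Taking 3×protein crunch: 57 cm used, 942 in weekly sales.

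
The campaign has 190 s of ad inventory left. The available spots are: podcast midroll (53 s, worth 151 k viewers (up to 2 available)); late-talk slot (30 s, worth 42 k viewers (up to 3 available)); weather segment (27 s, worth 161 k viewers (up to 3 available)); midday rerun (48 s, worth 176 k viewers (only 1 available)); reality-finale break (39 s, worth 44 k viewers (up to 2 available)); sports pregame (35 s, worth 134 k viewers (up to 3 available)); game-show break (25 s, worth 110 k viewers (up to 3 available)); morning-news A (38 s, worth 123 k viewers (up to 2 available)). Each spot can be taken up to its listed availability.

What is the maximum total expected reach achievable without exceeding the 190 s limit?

Greedy by ratio would take late-talk slot + 3×weather segment + 3×game-show break: 186 s used, total 855.
Replace late-talk slot and 2×game-show break with midday rerun + sports pregame: the trade gains 48 net, giving 903 at 189 s.

903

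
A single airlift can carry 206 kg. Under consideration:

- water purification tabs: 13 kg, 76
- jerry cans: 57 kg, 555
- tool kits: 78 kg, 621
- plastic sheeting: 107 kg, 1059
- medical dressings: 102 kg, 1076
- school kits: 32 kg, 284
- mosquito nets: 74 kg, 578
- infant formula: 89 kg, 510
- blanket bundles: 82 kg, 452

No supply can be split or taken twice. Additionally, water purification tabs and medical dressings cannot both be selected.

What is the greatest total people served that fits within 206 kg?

Jerry cans + medical dressings + school kits uses 191 of the 206 kg and totals 1915.

1915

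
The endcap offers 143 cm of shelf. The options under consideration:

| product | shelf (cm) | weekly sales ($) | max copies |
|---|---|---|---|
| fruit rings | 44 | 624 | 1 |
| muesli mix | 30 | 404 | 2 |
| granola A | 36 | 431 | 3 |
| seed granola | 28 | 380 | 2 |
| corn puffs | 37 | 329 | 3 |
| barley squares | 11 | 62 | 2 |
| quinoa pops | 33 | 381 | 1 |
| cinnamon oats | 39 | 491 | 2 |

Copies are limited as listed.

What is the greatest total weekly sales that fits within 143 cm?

1923

Density check — fruit rings 14.18, seed granola 13.57, muesli mix 13.47, cinnamon oats 12.59 are the best per cm.
Filling by ratio: fruit rings + muesli mix + 2×seed granola + barley squares for 1850, with 2 cm left unused.
The 67 cm tied up in 2×seed granola and barley squares is better spent on muesli mix + cinnamon oats — total rises to 1923 (143 cm).
Every other selection either busts 143 cm or exceeds an availability limit or fails to beat 1923.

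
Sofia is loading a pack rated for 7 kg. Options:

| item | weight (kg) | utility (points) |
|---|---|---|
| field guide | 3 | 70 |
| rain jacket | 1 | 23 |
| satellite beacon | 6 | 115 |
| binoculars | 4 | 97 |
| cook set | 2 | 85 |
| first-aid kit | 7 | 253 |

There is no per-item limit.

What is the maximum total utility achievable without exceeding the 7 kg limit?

Best packing: rain jacket + 3×cook set — 7 kg, 278 total.
No other feasible combination exceeds 278.

278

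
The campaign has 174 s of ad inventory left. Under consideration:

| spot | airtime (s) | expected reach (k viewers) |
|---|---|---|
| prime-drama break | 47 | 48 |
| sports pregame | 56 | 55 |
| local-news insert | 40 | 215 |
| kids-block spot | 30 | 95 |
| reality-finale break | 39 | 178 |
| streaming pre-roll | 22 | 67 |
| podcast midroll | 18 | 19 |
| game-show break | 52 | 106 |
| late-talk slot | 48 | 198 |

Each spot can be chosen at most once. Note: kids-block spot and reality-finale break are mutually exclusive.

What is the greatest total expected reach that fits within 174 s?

677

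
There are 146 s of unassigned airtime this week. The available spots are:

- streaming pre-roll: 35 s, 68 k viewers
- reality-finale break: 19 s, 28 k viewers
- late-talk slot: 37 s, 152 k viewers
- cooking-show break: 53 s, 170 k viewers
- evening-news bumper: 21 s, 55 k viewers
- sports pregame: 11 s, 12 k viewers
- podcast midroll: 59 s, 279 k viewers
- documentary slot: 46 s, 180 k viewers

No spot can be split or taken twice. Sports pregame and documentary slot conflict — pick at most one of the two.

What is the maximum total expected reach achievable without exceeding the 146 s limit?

611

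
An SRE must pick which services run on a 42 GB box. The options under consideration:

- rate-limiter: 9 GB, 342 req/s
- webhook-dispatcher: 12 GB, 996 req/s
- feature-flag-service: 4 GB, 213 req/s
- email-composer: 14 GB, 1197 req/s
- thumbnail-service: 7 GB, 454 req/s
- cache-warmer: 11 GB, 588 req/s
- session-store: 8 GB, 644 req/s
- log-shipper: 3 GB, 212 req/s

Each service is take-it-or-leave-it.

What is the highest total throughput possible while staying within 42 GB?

By throughput per GB: email-composer 85.50, webhook-dispatcher 83.00, session-store 80.50, log-shipper 70.67 lead.
The ratio heuristic lands on webhook-dispatcher + feature-flag-service + email-composer + session-store + log-shipper (3262) but leaves 1 GB idle.
Dropping feature-flag-service and log-shipper frees 7 GB; slotting in thumbnail-service (7 GB) lifts the total to 3291 at 41 GB.

3291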